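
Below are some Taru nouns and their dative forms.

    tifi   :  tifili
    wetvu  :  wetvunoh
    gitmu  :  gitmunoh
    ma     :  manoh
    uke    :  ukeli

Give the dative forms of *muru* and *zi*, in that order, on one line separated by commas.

murunoh, zili

The pattern is front/back vowel harmony: -li when the last vowel of the stem is a front vowel (*tifi*, *uke*); -noh when the last vowel of the stem is a back vowel (*wetvu*, *gitmu*, *ma*).
The last vowel of *muru* is /u/, which is a back vowel, so the suffix is -noh, giving *murunoh*.
Since the last vowel of *zi* is /i/ (a front vowel), it takes -li, giving *zili*.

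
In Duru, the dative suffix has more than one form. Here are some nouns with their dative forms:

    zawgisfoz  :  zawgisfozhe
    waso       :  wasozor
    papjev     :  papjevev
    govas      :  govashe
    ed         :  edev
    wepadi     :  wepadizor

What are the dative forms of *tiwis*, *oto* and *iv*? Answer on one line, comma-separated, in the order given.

The pattern is sibilance of the final sound: -he when the stem ends in a sibilant (*zawgisfoz*, *govas*); -ev when the stem ends in a non-sibilant consonant (*papjev*, *ed*); -zor when the stem ends in a vowel (*waso*, *wepadi*).
*tiwis*: final sound = /s/, a sibilant → -he → *tiwishe*.
Since the final sound of *oto* is /o/ (a vowel), it takes -zor, giving *otozor*.
The final sound of *iv* is /v/, which is a non-sibilant consonant, so the suffix is -ev, giving *ivev*.

tiwishe, otozor, ivev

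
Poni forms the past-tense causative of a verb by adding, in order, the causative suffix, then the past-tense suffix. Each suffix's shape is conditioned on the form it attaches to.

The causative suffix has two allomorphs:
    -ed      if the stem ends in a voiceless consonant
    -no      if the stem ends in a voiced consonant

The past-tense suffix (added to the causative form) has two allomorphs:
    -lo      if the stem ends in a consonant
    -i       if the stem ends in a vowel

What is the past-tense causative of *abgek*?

abgekedlo

*abgek* — final consonant /k/ (voiceless) → -ed → *abgeked*.
The final sound of the causative form *abgeked* is /d/, which is a consonant, so the past-tense suffix is -lo, giving *abgekedlo*.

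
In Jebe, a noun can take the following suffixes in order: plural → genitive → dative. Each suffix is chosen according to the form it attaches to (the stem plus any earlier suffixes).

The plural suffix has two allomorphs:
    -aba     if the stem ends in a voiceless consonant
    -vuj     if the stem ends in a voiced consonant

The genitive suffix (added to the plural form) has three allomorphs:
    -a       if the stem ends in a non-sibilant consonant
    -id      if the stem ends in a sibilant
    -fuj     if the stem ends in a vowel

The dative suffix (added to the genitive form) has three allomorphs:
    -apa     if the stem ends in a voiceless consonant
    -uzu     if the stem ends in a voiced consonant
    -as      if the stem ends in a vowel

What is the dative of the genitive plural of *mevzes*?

The final consonant of *mevzes* is /s/, which is voiceless, so the plural suffix is -aba, giving *mevzesaba*.
Since the final sound of the plural form *mevzesaba* is /a/ (a vowel), it takes -fuj, giving *mevzesabafuj*.
The genitive form *mevzesabafuj* — final sound /j/ (a voiced consonant) → -uzu → *mevzesabafujuzu*.

mevzesabafujuzu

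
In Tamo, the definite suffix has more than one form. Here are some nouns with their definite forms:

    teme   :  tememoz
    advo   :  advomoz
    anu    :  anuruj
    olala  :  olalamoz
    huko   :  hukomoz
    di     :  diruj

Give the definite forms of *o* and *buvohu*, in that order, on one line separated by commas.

omoz, buvohuruj

Looking at the last vowel of each stem: -ruj when the last vowel of the stem is a high vowel (*anu*, *di*); -moz when the last vowel of the stem is a non-high vowel (*teme*, *advo*, *olala*, *huko*).
*o* — last vowel /o/ (a non-high vowel) → -moz → *omoz*.
The last vowel of *buvohu* is /u/, which is a high vowel, so the suffix is -ruj, giving *buvohuruj*.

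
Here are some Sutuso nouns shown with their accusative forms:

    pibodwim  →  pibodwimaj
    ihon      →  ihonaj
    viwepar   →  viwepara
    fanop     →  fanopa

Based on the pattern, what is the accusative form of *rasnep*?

The pattern is nasality of the final consonant: -aj when the stem ends in a nasal (*pibodwim*, *ihon*); -a when the stem ends in a non-nasal consonant (*viwepar*, *fanop*).
The final consonant of *rasnep* is /p/, which is non-nasal, so the suffix is -a, giving *rasnepa*.

rasnepa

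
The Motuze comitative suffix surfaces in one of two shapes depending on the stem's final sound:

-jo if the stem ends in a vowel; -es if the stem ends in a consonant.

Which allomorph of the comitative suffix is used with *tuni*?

-jo

*tuni* — final sound /i/ (a vowel) → -jo.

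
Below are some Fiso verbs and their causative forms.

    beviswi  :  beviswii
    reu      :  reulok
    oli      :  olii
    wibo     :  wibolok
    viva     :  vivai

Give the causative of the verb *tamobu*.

tamobulok

Looking at the last vowel of each stem: -lok when the last vowel of the stem is a rounded vowel (*reu*, *wibo*); -i when the last vowel of the stem is an unrounded vowel (*beviswi*, *oli*, *viva*).
The last vowel of *tamobu* is /u/, which is a rounded vowel, so the suffix is -lok, giving *tamobulok*.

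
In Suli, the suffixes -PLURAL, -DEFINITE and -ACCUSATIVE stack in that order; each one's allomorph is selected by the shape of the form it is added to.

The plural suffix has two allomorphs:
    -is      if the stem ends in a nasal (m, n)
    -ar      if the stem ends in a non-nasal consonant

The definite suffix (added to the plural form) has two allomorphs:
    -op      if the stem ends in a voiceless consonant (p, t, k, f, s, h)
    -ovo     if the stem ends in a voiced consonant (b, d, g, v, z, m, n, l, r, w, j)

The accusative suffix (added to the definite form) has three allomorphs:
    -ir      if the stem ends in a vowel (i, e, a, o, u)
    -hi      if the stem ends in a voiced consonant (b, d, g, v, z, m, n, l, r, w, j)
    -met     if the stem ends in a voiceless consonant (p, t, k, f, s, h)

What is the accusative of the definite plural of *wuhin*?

wuhinisopmet

*wuhin*: final consonant = /n/, a nasal → -is → *wuhinis*.
Since the final consonant of the plural form *wuhinis* is /s/ (voiceless), it takes -op, giving *wuhinisop*.
The definite form *wuhinisop* — final sound /p/ (a voiceless consonant) → -met → *wuhinisopmet*.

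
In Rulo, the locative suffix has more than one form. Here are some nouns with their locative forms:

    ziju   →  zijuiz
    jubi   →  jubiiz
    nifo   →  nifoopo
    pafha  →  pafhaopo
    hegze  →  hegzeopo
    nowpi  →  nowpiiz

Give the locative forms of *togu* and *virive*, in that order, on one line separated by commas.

toguiz, viriveopo

Looking at the last vowel of each stem: -iz when the last vowel of the stem is a high vowel (*ziju*, *jubi*, *nowpi*); -opo when the last vowel of the stem is a non-high vowel (*nifo*, *pafha*, *hegze*).
*togu*: last vowel = /u/, a high vowel → -iz → *toguiz*.
Since the last vowel of *virive* is /e/ (a non-high vowel), it takes -opo, giving *viriveopo*.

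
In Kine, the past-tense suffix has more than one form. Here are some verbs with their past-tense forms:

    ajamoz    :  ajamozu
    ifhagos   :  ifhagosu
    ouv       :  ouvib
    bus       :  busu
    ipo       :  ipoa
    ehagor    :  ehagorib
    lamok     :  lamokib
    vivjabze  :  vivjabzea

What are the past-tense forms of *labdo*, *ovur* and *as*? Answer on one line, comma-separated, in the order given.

Looking at the final sound of each stem: -u when the stem ends in a sibilant (*ajamoz*, *ifhagos*, *bus*); -ib when the stem ends in a non-sibilant consonant (*ouv*, *ehagor*, *lamok*); -a when the stem ends in a vowel (*ipo*, *vivjabze*).
Since the final sound of *labdo* is /o/ (a vowel), it takes -a, giving *labdoa*.
Since the final sound of *ovur* is /r/ (a non-sibilant consonant), it takes -ib, giving *ovurib*.
*as* — final sound /s/ (a sibilant) → -u → *asu*.

labdoa, ovurib, asu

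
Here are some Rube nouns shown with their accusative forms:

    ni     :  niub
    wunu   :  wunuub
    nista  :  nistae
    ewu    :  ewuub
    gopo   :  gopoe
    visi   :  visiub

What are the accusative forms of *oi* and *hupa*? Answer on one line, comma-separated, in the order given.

The pattern is height harmony: -ub when the last vowel of the stem is a high vowel (*ni*, *wunu*, *ewu*, *visi*); -e when the last vowel of the stem is a non-high vowel (*nista*, *gopo*).
*oi*: last vowel = /i/, a high vowel → -ub → *oiub*.
*hupa*: last vowel = /a/, a non-high vowel → -e → *hupae*.

oiub, hupae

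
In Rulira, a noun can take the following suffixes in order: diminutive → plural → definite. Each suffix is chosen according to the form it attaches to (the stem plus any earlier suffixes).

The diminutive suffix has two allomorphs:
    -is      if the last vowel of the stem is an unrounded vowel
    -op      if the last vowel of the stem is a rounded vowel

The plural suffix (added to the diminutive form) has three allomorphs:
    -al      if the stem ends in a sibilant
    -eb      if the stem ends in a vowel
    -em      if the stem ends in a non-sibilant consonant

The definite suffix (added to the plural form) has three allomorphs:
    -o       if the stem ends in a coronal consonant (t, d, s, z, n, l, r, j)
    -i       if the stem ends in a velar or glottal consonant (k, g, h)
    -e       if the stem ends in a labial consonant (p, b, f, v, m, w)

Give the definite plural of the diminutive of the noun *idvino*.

The last vowel of *idvino* is /o/, which is a rounded vowel, so the diminutive suffix is -op, giving *idvinoop*.
Since the final sound of the diminutive form *idvinoop* is /p/ (a non-sibilant consonant), it takes -em, giving *idvinoopem*.
The final consonant of the plural form *idvinoopem* is /m/, which is labial, so the definite suffix is -e, giving *idvinoopeme*.

idvinoopeme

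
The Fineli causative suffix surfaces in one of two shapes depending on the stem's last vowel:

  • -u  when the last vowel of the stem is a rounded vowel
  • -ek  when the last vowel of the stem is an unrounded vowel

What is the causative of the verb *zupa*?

Since the last vowel of *zupa* is /a/ (an unrounded vowel), it takes -ek, giving *zupaek*.

zupaek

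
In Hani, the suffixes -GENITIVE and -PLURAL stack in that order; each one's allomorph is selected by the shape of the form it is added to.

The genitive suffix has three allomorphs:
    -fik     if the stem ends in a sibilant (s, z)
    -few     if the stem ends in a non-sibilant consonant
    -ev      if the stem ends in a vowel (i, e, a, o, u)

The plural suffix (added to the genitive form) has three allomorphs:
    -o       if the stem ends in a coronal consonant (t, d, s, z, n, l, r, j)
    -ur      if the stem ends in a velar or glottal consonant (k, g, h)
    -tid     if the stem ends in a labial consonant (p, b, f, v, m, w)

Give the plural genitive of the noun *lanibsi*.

Since the final sound of *lanibsi* is /i/ (a vowel), it takes -ev, giving *lanibsiev*.
Since the final consonant of the genitive form *lanibsiev* is /v/ (labial), it takes -tid, giving *lanibsievtid*.

lanibsievtid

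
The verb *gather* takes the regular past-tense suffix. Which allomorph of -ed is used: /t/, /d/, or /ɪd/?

The stem *gather* ends in a voiced sound other than /d/.
The -ed suffix is realized as /ɪd/ after /t, d/; as /t/ after other voiceless consonants; and as /d/ after other voiced sounds.
So -ed on *gather* is pronounced /d/.

/d/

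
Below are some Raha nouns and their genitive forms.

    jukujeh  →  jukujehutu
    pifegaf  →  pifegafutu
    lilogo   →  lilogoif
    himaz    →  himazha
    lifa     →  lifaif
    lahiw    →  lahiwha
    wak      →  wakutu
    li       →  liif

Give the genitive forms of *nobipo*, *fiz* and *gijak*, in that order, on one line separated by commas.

nobipoif, fizha, gijakutu

The suffix is conditioned by the final sound: -utu when the stem ends in a voiceless consonant (*jukujeh*, *pifegaf*, *wak*); -ha when the stem ends in a voiced consonant (*himaz*, *lahiw*); -if when the stem ends in a vowel (*lilogo*, *lifa*, *li*).
Since the final sound of *nobipo* is /o/ (a vowel), it takes -if, giving *nobipoif*.
The final sound of *fiz* is /z/, which is a voiced consonant, so the suffix is -ha, giving *fizha*.
The final sound of *gijak* is /k/, which is a voiceless consonant, so the suffix is -utu, giving *gijakutu*.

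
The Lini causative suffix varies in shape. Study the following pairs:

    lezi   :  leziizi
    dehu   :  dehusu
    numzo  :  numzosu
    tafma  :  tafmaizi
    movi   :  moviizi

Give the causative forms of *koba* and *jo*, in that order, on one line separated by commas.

kobaizi, josu

The alternation tracks the last vowel of the stem — -su when the last vowel of the stem is a rounded vowel (*dehu*, *numzo*); -izi when the last vowel of the stem is an unrounded vowel (*lezi*, *tafma*, *movi*).
*koba* — last vowel /a/ (an unrounded vowel) → -izi → *kobaizi*.
*jo* — last vowel /o/ (a rounded vowel) → -su → *josu*.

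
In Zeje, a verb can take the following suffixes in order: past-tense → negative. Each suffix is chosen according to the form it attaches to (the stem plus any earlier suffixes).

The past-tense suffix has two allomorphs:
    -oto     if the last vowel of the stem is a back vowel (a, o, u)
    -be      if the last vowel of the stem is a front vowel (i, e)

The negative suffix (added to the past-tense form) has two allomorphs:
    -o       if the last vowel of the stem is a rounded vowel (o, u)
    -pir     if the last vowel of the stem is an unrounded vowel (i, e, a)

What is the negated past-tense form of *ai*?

*ai*: last vowel = /i/, a front vowel → -be → *aibe*.
The past-tense form *aibe* — last vowel /e/ (an unrounded vowel) → -pir → *aibepir*.

aibepir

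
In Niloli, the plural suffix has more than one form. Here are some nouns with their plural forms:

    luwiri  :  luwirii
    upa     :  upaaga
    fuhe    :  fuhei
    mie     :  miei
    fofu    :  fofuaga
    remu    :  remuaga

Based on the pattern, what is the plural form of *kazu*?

The pattern is front/back vowel harmony: -i when the last vowel of the stem is a front vowel (*luwiri*, *fuhe*, *mie*); -aga when the last vowel of the stem is a back vowel (*upa*, *fofu*, *remu*).
*kazu*: last vowel = /u/, a back vowel → -aga → *kazuaga*.

kazuaga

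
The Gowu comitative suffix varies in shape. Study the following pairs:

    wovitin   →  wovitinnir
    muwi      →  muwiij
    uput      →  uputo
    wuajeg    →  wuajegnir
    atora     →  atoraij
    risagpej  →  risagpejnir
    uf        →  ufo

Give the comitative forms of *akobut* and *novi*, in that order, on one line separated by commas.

The alternation tracks the final sound of the stem — -o when the stem ends in a voiceless consonant (*uput*, *uf*); -nir when the stem ends in a voiced consonant (*wovitin*, *wuajeg*, *risagpej*); -ij when the stem ends in a vowel (*muwi*, *atora*).
*akobut* — final sound /t/ (a voiceless consonant) → -o → *akobuto*.
*novi* — final sound /i/ (a vowel) → -ij → *noviij*.

akobuto, noviij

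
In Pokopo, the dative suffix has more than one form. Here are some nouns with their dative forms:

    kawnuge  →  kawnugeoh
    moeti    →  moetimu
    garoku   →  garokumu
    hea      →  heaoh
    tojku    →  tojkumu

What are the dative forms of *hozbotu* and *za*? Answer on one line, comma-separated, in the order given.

hozbotumu, zaoh

The pattern is height harmony: -mu when the last vowel of the stem is a high vowel (*moeti*, *garoku*, *tojku*); -oh when the last vowel of the stem is a non-high vowel (*kawnuge*, *hea*).
*hozbotu* — last vowel /u/ (a high vowel) → -mu → *hozbotumu*.
*za* — last vowel /a/ (a non-high vowel) → -oh → *zaoh*.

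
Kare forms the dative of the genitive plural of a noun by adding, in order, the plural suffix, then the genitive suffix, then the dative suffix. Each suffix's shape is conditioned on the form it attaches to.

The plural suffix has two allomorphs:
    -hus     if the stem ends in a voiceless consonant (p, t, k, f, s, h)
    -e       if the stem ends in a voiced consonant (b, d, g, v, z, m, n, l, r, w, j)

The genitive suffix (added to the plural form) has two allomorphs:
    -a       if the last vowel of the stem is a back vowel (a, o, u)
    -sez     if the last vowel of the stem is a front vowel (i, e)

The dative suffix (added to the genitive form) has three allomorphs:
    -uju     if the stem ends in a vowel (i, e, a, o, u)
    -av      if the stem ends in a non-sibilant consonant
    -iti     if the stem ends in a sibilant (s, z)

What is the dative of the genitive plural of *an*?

aneseziti

*an*: final consonant = /n/, voiced → -e → *ane*.
Since the last vowel of the plural form *ane* is /e/ (a front vowel), it takes -sez, giving *anesez*.
The genitive form *anesez* — final sound /z/ (a sibilant) → -iti → *aneseziti*.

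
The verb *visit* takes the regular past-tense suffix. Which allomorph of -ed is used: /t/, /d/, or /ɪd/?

The stem *visit* ends in /t/ or /d/.
The -ed suffix is realized as /ɪd/ after /t, d/; as /t/ after other voiceless consonants; and as /d/ after other voiced sounds.
So -ed on *visit* is pronounced /ɪd/.

/ɪd/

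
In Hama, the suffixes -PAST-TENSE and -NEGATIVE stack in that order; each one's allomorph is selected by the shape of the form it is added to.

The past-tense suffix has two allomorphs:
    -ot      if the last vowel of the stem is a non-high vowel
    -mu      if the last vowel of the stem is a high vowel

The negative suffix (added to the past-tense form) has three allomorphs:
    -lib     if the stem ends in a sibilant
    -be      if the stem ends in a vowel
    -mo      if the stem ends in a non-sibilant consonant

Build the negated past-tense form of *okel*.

okelotmo

*okel* — last vowel /e/ (a non-high vowel) → -ot → *okelot*.
Since the final sound of the past-tense form *okelot* is /t/ (a non-sibilant consonant), it takes -mo, giving *okelotmo*.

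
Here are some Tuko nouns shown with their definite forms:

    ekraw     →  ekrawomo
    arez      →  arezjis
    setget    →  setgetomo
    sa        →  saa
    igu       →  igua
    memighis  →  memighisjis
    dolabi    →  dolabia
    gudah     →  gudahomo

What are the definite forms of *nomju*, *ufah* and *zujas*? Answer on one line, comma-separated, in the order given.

nomjua, ufahomo, zujasjis

Looking at the final sound of each stem: -jis when the stem ends in a sibilant (*arez*, *memighis*); -omo when the stem ends in a non-sibilant consonant (*ekraw*, *setget*, *gudah*); -a when the stem ends in a vowel (*sa*, *igu*, *dolabi*).
Since the final sound of *nomju* is /u/ (a vowel), it takes -a, giving *nomjua*.
The final sound of *ufah* is /h/, which is a non-sibilant consonant, so the suffix is -omo, giving *ufahomo*.
*zujas* — final sound /s/ (a sibilant) → -jis → *zujasjis*.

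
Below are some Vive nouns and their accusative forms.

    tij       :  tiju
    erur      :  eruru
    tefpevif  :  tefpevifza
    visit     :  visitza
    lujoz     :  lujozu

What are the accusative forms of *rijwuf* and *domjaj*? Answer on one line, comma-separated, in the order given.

The suffix is conditioned by the final consonant: -za when the stem ends in a voiceless consonant (*tefpevif*, *visit*); -u when the stem ends in a voiced consonant (*tij*, *erur*, *lujoz*).
*rijwuf* — final consonant /f/ (voiceless) → -za → *rijwufza*.
Since the final consonant of *domjaj* is /j/ (voiced), it takes -u, giving *domjaju*.

rijwufza, domjaju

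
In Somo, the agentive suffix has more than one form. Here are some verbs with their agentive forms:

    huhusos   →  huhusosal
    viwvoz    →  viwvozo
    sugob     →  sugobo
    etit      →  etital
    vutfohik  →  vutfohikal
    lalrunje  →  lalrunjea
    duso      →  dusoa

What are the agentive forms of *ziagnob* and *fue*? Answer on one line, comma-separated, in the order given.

ziagnobo, fuea

Looking at the final sound of each stem: -al when the stem ends in a voiceless consonant (*huhusos*, *etit*, *vutfohik*); -o when the stem ends in a voiced consonant (*viwvoz*, *sugob*); -a when the stem ends in a vowel (*lalrunje*, *duso*).
The final sound of *ziagnob* is /b/, which is a voiced consonant, so the suffix is -o, giving *ziagnobo*.
*fue*: final sound = /e/, a vowel → -a → *fuea*.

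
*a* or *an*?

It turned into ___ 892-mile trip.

an

The indefinite article is chosen by the initial *sound* of the following word, not its spelling.
The number *892* is spoken "eight hundred …", beginning with /eɪt/ — a vowel sound.
So the article is *an*: It turned into an 892-mile trip.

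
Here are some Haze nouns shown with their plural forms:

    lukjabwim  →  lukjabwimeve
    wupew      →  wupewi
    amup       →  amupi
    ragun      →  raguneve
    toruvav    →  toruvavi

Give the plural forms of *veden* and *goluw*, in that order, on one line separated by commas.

The pattern is nasality of the final consonant: -eve when the stem ends in a nasal (*lukjabwim*, *ragun*); -i when the stem ends in a non-nasal consonant (*wupew*, *amup*, *toruvav*).
Since the final consonant of *veden* is /n/ (a nasal), it takes -eve, giving *vedeneve*.
*goluw*: final consonant = /w/, non-nasal → -i → *goluwi*.

vedeneve, goluwi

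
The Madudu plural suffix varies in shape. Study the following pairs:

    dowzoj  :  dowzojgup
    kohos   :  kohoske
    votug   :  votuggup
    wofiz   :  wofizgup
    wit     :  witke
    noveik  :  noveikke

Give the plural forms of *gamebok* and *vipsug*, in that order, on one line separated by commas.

gamebokke, vipsuggup

The alternation tracks the final consonant of the stem — -ke when the stem ends in a voiceless consonant (*kohos*, *wit*, *noveik*); -gup when the stem ends in a voiced consonant (*dowzoj*, *votug*, *wofiz*).
*gamebok* — final consonant /k/ (voiceless) → -ke → *gamebokke*.
*vipsug*: final consonant = /g/, voiced → -gup → *vipsuggup*.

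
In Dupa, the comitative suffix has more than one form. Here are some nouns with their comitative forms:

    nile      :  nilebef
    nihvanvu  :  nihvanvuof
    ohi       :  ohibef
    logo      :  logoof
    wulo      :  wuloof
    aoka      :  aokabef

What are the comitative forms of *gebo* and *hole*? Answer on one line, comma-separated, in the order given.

The pattern is rounding harmony: -of when the last vowel of the stem is a rounded vowel (*nihvanvu*, *logo*, *wulo*); -bef when the last vowel of the stem is an unrounded vowel (*nile*, *ohi*, *aoka*).
Since the last vowel of *gebo* is /o/ (a rounded vowel), it takes -of, giving *geboof*.
*hole*: last vowel = /e/, an unrounded vowel → -bef → *holebef*.

geboof, holebef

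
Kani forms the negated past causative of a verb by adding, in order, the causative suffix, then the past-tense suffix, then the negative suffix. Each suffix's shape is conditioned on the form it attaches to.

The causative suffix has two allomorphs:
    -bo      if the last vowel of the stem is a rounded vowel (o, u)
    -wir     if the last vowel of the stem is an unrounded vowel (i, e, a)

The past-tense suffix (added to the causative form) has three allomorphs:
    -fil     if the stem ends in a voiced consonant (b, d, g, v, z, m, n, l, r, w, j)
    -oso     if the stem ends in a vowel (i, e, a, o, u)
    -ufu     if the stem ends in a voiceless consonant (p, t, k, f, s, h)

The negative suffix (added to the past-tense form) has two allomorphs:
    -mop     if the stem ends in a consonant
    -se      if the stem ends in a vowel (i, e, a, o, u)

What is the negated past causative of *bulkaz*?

*bulkaz*: last vowel = /a/, an unrounded vowel → -wir → *bulkazwir*.
Since the final sound of the causative form *bulkazwir* is /r/ (a voiced consonant), it takes -fil, giving *bulkazwirfil*.
Since the final sound of the past-tense form *bulkazwirfil* is /l/ (a consonant), it takes -mop, giving *bulkazwirfilmop*.

bulkazwirfilmop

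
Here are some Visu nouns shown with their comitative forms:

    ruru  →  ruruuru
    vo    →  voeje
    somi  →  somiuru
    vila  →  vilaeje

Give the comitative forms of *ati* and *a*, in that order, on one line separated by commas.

The suffix is conditioned by the last vowel: -uru when the last vowel of the stem is a high vowel (*ruru*, *somi*); -eje when the last vowel of the stem is a non-high vowel (*vo*, *vila*).
The last vowel of *ati* is /i/, which is a high vowel, so the suffix is -uru, giving *atiuru*.
Since the last vowel of *a* is /a/ (a non-high vowel), it takes -eje, giving *aeje*.

atiuru, aeje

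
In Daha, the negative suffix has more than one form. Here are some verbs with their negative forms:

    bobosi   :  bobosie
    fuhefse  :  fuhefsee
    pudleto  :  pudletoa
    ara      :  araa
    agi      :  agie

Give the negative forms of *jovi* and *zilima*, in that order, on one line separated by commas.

jovie, zilimaa

The alternation tracks the last vowel of the stem — -e when the last vowel of the stem is a front vowel (*bobosi*, *fuhefse*, *agi*); -a when the last vowel of the stem is a back vowel (*pudleto*, *ara*).
The last vowel of *jovi* is /i/, which is a front vowel, so the suffix is -e, giving *jovie*.
*zilima*: last vowel = /a/, a back vowel → -a → *zilimaa*.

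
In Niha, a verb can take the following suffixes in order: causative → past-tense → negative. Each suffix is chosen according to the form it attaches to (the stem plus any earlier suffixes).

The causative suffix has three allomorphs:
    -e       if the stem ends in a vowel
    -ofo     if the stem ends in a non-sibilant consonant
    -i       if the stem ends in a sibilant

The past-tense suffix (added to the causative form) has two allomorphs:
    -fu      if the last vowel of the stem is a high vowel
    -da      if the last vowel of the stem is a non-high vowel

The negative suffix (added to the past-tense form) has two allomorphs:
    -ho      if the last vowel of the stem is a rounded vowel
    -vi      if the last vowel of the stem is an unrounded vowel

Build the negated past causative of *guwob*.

guwobofodavi

Since the final sound of *guwob* is /b/ (a non-sibilant consonant), it takes -ofo, giving *guwobofo*.
The causative form *guwobofo*: last vowel = /o/, a non-high vowel → -da → *guwobofoda*.
The last vowel of the past-tense form *guwobofoda* is /a/, which is an unrounded vowel, so the negative suffix is -vi, giving *guwobofodavi*.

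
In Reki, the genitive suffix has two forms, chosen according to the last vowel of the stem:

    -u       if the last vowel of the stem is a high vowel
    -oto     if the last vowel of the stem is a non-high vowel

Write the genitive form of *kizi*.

kiziu

*kizi*: last vowel = /i/, a high vowel → -u → *kiziu*.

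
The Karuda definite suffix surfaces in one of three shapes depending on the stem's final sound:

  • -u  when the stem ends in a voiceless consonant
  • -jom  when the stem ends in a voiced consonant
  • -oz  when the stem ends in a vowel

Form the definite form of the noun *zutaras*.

*zutaras* — final sound /s/ (a voiceless consonant) → -u → *zutarasu*.

zutarasu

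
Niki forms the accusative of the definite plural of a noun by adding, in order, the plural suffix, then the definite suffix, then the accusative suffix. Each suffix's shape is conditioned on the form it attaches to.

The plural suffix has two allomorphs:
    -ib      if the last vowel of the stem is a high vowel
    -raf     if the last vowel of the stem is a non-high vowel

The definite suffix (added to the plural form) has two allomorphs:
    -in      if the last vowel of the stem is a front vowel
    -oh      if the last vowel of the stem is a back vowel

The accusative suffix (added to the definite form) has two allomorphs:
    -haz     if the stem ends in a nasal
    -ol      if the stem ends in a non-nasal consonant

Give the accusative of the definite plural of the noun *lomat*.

lomatrafohol

The last vowel of *lomat* is /a/, which is a non-high vowel, so the plural suffix is -raf, giving *lomatraf*.
The plural form *lomatraf* — last vowel /a/ (a back vowel) → -oh → *lomatrafoh*.
The definite form *lomatrafoh* — final consonant /h/ (non-nasal) → -ol → *lomatrafohol*.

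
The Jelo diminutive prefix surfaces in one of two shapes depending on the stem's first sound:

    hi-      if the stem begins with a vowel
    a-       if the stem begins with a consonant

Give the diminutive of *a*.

*a* — first sound /a/ (a vowel) → hi- → *hia*.

hia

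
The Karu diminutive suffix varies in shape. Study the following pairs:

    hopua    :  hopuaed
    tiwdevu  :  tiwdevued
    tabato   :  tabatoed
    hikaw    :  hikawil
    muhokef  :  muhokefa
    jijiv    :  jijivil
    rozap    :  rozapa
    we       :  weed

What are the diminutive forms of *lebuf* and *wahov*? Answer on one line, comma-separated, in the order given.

lebufa, wahovil

The alternation tracks the final sound of the stem — -a when the stem ends in a voiceless consonant (*muhokef*, *rozap*); -il when the stem ends in a voiced consonant (*hikaw*, *jijiv*); -ed when the stem ends in a vowel (*hopua*, *tiwdevu*, *tabato*, *we*).
The final sound of *lebuf* is /f/, which is a voiceless consonant, so the suffix is -a, giving *lebufa*.
*wahov*: final sound = /v/, a voiced consonant → -il → *wahovil*.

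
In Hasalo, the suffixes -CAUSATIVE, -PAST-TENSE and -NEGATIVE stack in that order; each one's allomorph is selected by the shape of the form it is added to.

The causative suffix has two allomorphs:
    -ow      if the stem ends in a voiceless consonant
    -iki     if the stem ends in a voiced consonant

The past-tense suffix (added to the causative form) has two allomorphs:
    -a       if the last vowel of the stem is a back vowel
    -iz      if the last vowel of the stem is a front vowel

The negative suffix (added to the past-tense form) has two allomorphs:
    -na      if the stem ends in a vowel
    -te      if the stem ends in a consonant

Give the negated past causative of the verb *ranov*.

ranovikiizte

*ranov*: final consonant = /v/, voiced → -iki → *ranoviki*.
Since the last vowel of the causative form *ranoviki* is /i/ (a front vowel), it takes -iz, giving *ranovikiiz*.
Since the final sound of the past-tense form *ranovikiiz* is /z/ (a consonant), it takes -te, giving *ranovikiizte*.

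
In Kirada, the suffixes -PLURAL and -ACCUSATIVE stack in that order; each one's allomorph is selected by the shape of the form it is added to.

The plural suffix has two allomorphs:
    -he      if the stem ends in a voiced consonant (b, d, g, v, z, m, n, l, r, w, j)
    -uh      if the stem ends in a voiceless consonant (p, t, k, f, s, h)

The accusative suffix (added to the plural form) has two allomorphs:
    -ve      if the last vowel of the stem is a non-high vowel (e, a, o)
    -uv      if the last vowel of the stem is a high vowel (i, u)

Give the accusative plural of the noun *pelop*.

pelopuhuv

The final consonant of *pelop* is /p/, which is voiceless, so the plural suffix is -uh, giving *pelopuh*.
Since the last vowel of the plural form *pelopuh* is /u/ (a high vowel), it takes -uv, giving *pelopuhuv*.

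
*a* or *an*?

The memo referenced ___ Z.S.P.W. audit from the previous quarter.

a

The indefinite article is chosen by the initial *sound* of the following word, not its spelling.
The initialism *Z.S.P.W.* is read letter by letter; the first letter, Z, is pronounced /ziː/, which begins with a consonant sound.
So the article is *a*: The memo referenced a Z.S.P.W. audit from the previous quarter.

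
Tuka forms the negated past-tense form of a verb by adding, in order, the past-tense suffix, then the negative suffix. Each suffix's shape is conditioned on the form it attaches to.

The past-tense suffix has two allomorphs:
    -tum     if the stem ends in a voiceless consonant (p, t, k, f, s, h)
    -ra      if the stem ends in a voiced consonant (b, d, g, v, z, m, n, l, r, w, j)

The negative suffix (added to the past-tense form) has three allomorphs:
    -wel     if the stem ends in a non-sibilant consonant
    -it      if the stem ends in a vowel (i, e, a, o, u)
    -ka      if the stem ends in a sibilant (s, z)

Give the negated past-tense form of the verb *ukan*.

ukanrait

The final consonant of *ukan* is /n/, which is voiced, so the past-tense suffix is -ra, giving *ukanra*.
The final sound of the past-tense form *ukanra* is /a/, which is a vowel, so the negative suffix is -it, giving *ukanrait*.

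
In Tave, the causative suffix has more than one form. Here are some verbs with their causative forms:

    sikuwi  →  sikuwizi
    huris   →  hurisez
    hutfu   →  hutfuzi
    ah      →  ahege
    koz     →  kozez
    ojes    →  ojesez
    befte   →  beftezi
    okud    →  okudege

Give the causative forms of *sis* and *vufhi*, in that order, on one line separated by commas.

sisez, vufhizi

The pattern is sibilance of the final sound: -ez when the stem ends in a sibilant (*huris*, *koz*, *ojes*); -ege when the stem ends in a non-sibilant consonant (*ah*, *okud*); -zi when the stem ends in a vowel (*sikuwi*, *hutfu*, *befte*).
Since the final sound of *sis* is /s/ (a sibilant), it takes -ez, giving *sisez*.
*vufhi*: final sound = /i/, a vowel → -zi → *vufhizi*.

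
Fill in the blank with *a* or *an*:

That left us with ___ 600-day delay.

a

The indefinite article is chosen by the initial *sound* of the following word, not its spelling.
The number *600* is spoken "six hundred", beginning with /sɪks/ — a consonant sound.
So the article is *a*: That left us with a 600-day delay.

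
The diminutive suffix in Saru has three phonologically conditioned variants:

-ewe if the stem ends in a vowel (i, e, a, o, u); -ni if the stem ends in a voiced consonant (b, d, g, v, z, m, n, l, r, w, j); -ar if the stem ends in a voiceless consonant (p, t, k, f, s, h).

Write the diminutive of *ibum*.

ibumni

*ibum* — final sound /m/ (a voiced consonant) → -ni → *ibumni*.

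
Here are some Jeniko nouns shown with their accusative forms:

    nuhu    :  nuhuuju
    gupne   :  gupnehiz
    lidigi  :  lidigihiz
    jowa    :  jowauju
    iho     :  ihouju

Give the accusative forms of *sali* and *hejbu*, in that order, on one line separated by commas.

salihiz, hejbuuju

Looking at the last vowel of each stem: -hiz when the last vowel of the stem is a front vowel (*gupne*, *lidigi*); -uju when the last vowel of the stem is a back vowel (*nuhu*, *jowa*, *iho*).
The last vowel of *sali* is /i/, which is a front vowel, so the suffix is -hiz, giving *salihiz*.
Since the last vowel of *hejbu* is /u/ (a back vowel), it takes -uju, giving *hejbuuju*.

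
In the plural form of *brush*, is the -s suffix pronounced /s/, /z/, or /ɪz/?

The stem *brush* ends in a sibilant (/s, z, ʃ, ʒ, tʃ, dʒ/).
The plural suffix surfaces as /ɪz/ after sibilants, /s/ after other voiceless consonants, and /z/ after other voiced sounds.
So the plural -s on *brush* is pronounced /ɪz/.

/ɪz/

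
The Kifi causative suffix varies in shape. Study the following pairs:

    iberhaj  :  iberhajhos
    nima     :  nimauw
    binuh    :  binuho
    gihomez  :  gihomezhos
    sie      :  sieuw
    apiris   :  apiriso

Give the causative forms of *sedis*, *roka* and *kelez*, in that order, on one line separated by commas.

The suffix is conditioned by the final sound: -o when the stem ends in a voiceless consonant (*binuh*, *apiris*); -hos when the stem ends in a voiced consonant (*iberhaj*, *gihomez*); -uw when the stem ends in a vowel (*nima*, *sie*).
The final sound of *sedis* is /s/, which is a voiceless consonant, so the suffix is -o, giving *sediso*.
*roka*: final sound = /a/, a vowel → -uw → *rokauw*.
The final sound of *kelez* is /z/, which is a voiced consonant, so the suffix is -hos, giving *kelezhos*.

sediso, rokauw, kelezhos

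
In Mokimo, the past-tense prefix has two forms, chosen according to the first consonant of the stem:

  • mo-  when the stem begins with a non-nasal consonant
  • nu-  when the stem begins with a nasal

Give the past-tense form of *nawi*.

nunawi

Since the first consonant of *nawi* is /n/ (a nasal), it takes nu-, giving *nunawi*.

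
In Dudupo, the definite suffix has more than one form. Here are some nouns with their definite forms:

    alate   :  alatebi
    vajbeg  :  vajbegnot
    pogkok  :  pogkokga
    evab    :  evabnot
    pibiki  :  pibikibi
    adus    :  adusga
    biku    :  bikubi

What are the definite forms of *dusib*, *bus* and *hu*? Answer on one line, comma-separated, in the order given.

Looking at the final sound of each stem: -ga when the stem ends in a voiceless consonant (*pogkok*, *adus*); -not when the stem ends in a voiced consonant (*vajbeg*, *evab*); -bi when the stem ends in a vowel (*alate*, *pibiki*, *biku*).
*dusib*: final sound = /b/, a voiced consonant → -not → *dusibnot*.
The final sound of *bus* is /s/, which is a voiceless consonant, so the suffix is -ga, giving *busga*.
Since the final sound of *hu* is /u/ (a vowel), it takes -bi, giving *hubi*.

dusibnot, busga, hubi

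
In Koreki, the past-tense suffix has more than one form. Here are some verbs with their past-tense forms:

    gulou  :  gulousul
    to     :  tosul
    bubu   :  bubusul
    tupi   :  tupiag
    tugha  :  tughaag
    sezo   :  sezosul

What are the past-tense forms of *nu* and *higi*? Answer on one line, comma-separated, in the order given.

nusul, higiag

The suffix is conditioned by the last vowel: -sul when the last vowel of the stem is a rounded vowel (*gulou*, *to*, *bubu*, *sezo*); -ag when the last vowel of the stem is an unrounded vowel (*tupi*, *tugha*).
*nu*: last vowel = /u/, a rounded vowel → -sul → *nusul*.
*higi* — last vowel /i/ (an unrounded vowel) → -ag → *higiag*.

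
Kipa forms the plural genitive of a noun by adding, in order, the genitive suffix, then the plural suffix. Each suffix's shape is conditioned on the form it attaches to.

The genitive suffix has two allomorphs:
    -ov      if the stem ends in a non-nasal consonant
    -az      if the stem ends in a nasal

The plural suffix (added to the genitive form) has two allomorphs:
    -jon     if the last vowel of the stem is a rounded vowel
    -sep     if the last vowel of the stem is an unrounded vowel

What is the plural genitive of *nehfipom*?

nehfipomazsep

The final consonant of *nehfipom* is /m/, which is a nasal, so the genitive suffix is -az, giving *nehfipomaz*.
The genitive form *nehfipomaz* — last vowel /a/ (an unrounded vowel) → -sep → *nehfipomazsep*.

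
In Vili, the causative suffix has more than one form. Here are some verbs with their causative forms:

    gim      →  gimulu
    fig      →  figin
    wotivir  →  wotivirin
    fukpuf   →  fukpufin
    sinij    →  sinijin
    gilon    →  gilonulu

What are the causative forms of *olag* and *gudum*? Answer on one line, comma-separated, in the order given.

olagin, gudumulu

Looking at the final consonant of each stem: -ulu when the stem ends in a nasal (*gim*, *gilon*); -in when the stem ends in a non-nasal consonant (*fig*, *wotivir*, *fukpuf*, *sinij*).
*olag*: final consonant = /g/, non-nasal → -in → *olagin*.
The final consonant of *gudum* is /m/, which is a nasal, so the suffix is -ulu, giving *gudumulu*.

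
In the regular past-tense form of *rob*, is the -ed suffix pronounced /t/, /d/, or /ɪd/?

/d/

The stem *rob* ends in a voiced sound other than /d/.
The -ed suffix is realized as /ɪd/ after /t, d/; as /t/ after other voiceless consonants; and as /d/ after other voiced sounds.
So -ed on *rob* is pronounced /d/.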